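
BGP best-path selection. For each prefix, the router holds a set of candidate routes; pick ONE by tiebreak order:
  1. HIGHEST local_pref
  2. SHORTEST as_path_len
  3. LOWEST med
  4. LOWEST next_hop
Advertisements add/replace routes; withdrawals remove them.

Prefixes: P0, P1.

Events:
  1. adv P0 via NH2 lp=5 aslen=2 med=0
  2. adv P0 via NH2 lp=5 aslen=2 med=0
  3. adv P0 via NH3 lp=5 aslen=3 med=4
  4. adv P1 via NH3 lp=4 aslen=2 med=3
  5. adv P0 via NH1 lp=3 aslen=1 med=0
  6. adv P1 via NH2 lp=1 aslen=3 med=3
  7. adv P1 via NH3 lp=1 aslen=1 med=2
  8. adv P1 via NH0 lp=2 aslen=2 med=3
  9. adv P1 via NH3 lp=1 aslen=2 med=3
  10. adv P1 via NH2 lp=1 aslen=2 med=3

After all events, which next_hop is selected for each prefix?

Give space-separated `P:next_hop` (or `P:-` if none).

Op 1: best P0=NH2 P1=-
Op 2: best P0=NH2 P1=-
Op 3: best P0=NH2 P1=-
Op 4: best P0=NH2 P1=NH3
Op 5: best P0=NH2 P1=NH3
Op 6: best P0=NH2 P1=NH3
Op 7: best P0=NH2 P1=NH3
Op 8: best P0=NH2 P1=NH0
Op 9: best P0=NH2 P1=NH0
Op 10: best P0=NH2 P1=NH0

Answer: P0:NH2 P1:NH0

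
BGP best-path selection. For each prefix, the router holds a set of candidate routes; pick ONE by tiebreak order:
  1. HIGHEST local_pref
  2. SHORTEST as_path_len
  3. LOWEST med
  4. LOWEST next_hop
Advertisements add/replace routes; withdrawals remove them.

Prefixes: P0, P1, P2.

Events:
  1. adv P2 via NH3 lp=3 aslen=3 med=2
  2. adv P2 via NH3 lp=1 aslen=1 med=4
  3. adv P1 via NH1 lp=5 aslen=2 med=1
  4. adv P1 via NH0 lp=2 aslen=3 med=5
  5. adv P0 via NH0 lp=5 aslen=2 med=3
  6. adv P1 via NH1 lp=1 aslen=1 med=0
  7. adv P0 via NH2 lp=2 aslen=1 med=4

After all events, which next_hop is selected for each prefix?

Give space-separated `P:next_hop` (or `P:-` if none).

Answer: P0:NH0 P1:NH0 P2:NH3

Derivation:
Op 1: best P0=- P1=- P2=NH3
Op 2: best P0=- P1=- P2=NH3
Op 3: best P0=- P1=NH1 P2=NH3
Op 4: best P0=- P1=NH1 P2=NH3
Op 5: best P0=NH0 P1=NH1 P2=NH3
Op 6: best P0=NH0 P1=NH0 P2=NH3
Op 7: best P0=NH0 P1=NH0 P2=NH3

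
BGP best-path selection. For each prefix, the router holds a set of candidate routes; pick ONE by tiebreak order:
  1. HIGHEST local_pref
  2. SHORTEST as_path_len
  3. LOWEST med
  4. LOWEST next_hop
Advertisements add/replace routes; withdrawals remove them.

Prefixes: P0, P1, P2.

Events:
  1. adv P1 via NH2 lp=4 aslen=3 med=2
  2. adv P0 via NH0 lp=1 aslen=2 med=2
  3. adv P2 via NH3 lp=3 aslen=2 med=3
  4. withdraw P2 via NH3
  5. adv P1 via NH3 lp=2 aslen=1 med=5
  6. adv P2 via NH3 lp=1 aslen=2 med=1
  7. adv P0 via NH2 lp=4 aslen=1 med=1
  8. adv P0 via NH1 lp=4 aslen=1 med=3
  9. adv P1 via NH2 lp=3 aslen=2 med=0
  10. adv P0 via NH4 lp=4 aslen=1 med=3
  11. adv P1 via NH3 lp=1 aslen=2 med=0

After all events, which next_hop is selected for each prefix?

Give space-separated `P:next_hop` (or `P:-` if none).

Op 1: best P0=- P1=NH2 P2=-
Op 2: best P0=NH0 P1=NH2 P2=-
Op 3: best P0=NH0 P1=NH2 P2=NH3
Op 4: best P0=NH0 P1=NH2 P2=-
Op 5: best P0=NH0 P1=NH2 P2=-
Op 6: best P0=NH0 P1=NH2 P2=NH3
Op 7: best P0=NH2 P1=NH2 P2=NH3
Op 8: best P0=NH2 P1=NH2 P2=NH3
Op 9: best P0=NH2 P1=NH2 P2=NH3
Op 10: best P0=NH2 P1=NH2 P2=NH3
Op 11: best P0=NH2 P1=NH2 P2=NH3

Answer: P0:NH2 P1:NH2 P2:NH3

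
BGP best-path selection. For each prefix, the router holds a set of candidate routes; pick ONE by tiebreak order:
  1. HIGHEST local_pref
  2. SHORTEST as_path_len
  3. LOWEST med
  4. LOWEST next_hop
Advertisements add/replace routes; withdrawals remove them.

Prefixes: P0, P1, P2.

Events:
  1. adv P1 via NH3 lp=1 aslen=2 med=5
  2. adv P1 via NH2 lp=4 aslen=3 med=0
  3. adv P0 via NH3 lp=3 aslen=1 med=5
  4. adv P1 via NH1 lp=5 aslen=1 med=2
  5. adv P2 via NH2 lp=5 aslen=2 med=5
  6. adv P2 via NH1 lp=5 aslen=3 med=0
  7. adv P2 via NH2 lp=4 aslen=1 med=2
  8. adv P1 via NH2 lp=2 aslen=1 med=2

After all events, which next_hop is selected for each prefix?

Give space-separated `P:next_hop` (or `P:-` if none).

Answer: P0:NH3 P1:NH1 P2:NH1

Derivation:
Op 1: best P0=- P1=NH3 P2=-
Op 2: best P0=- P1=NH2 P2=-
Op 3: best P0=NH3 P1=NH2 P2=-
Op 4: best P0=NH3 P1=NH1 P2=-
Op 5: best P0=NH3 P1=NH1 P2=NH2
Op 6: best P0=NH3 P1=NH1 P2=NH2
Op 7: best P0=NH3 P1=NH1 P2=NH1
Op 8: best P0=NH3 P1=NH1 P2=NH1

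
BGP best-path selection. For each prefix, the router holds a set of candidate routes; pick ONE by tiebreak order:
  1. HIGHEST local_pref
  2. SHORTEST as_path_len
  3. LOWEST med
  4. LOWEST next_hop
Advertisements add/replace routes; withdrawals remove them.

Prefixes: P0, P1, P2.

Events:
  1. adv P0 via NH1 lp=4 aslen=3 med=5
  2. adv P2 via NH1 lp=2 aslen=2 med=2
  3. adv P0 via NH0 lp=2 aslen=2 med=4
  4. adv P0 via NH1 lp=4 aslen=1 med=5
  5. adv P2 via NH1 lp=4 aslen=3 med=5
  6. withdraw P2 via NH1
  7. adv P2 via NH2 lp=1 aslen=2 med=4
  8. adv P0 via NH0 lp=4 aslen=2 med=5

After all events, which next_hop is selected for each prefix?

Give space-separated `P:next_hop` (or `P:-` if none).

Answer: P0:NH1 P1:- P2:NH2

Derivation:
Op 1: best P0=NH1 P1=- P2=-
Op 2: best P0=NH1 P1=- P2=NH1
Op 3: best P0=NH1 P1=- P2=NH1
Op 4: best P0=NH1 P1=- P2=NH1
Op 5: best P0=NH1 P1=- P2=NH1
Op 6: best P0=NH1 P1=- P2=-
Op 7: best P0=NH1 P1=- P2=NH2
Op 8: best P0=NH1 P1=- P2=NH2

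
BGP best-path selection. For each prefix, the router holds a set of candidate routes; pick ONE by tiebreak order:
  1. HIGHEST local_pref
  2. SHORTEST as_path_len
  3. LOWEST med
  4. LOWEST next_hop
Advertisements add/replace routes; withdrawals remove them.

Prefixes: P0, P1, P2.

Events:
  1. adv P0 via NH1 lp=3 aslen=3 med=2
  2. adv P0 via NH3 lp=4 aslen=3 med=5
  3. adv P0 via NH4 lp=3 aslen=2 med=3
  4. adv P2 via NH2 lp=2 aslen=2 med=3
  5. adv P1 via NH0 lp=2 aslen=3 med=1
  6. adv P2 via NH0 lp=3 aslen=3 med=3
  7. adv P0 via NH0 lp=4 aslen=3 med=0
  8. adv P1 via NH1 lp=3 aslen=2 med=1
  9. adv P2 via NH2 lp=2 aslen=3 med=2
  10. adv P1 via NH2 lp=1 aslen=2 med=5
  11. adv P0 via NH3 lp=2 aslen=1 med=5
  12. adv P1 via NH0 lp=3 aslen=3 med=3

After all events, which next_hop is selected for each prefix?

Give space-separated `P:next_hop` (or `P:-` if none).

Op 1: best P0=NH1 P1=- P2=-
Op 2: best P0=NH3 P1=- P2=-
Op 3: best P0=NH3 P1=- P2=-
Op 4: best P0=NH3 P1=- P2=NH2
Op 5: best P0=NH3 P1=NH0 P2=NH2
Op 6: best P0=NH3 P1=NH0 P2=NH0
Op 7: best P0=NH0 P1=NH0 P2=NH0
Op 8: best P0=NH0 P1=NH1 P2=NH0
Op 9: best P0=NH0 P1=NH1 P2=NH0
Op 10: best P0=NH0 P1=NH1 P2=NH0
Op 11: best P0=NH0 P1=NH1 P2=NH0
Op 12: best P0=NH0 P1=NH1 P2=NH0

Answer: P0:NH0 P1:NH1 P2:NH0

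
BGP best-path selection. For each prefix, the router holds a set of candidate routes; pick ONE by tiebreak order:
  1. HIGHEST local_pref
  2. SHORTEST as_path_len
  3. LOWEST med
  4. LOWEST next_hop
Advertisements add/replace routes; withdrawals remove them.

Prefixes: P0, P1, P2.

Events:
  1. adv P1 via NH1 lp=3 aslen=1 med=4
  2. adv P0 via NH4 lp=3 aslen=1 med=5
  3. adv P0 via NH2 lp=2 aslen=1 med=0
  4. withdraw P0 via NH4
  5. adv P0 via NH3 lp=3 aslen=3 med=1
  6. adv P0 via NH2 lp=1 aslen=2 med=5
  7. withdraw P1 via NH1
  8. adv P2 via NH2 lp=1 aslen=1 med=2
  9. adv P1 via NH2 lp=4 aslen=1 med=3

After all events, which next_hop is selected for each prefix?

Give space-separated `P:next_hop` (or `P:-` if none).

Op 1: best P0=- P1=NH1 P2=-
Op 2: best P0=NH4 P1=NH1 P2=-
Op 3: best P0=NH4 P1=NH1 P2=-
Op 4: best P0=NH2 P1=NH1 P2=-
Op 5: best P0=NH3 P1=NH1 P2=-
Op 6: best P0=NH3 P1=NH1 P2=-
Op 7: best P0=NH3 P1=- P2=-
Op 8: best P0=NH3 P1=- P2=NH2
Op 9: best P0=NH3 P1=NH2 P2=NH2

Answer: P0:NH3 P1:NH2 P2:NH2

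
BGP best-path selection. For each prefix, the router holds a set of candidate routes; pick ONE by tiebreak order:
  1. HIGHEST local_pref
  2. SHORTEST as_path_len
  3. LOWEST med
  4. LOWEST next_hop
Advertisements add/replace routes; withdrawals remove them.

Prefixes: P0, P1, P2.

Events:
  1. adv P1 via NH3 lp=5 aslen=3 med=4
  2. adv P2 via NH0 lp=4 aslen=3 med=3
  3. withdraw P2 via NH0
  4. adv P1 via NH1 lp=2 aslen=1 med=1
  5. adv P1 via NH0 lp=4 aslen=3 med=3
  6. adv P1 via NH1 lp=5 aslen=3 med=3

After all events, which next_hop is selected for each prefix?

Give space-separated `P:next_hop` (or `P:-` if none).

Op 1: best P0=- P1=NH3 P2=-
Op 2: best P0=- P1=NH3 P2=NH0
Op 3: best P0=- P1=NH3 P2=-
Op 4: best P0=- P1=NH3 P2=-
Op 5: best P0=- P1=NH3 P2=-
Op 6: best P0=- P1=NH1 P2=-

Answer: P0:- P1:NH1 P2:-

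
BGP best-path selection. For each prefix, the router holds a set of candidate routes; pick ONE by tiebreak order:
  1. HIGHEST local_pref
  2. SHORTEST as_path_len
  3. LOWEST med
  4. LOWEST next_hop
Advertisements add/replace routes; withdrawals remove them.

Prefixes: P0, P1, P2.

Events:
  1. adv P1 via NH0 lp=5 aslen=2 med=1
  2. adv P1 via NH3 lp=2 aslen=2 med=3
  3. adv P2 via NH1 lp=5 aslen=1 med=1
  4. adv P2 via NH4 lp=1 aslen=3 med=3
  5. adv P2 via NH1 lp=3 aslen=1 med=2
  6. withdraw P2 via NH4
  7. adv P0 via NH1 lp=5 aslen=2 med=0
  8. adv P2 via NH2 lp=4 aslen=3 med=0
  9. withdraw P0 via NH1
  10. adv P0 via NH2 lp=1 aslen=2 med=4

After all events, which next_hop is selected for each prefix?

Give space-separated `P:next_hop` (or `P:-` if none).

Answer: P0:NH2 P1:NH0 P2:NH2

Derivation:
Op 1: best P0=- P1=NH0 P2=-
Op 2: best P0=- P1=NH0 P2=-
Op 3: best P0=- P1=NH0 P2=NH1
Op 4: best P0=- P1=NH0 P2=NH1
Op 5: best P0=- P1=NH0 P2=NH1
Op 6: best P0=- P1=NH0 P2=NH1
Op 7: best P0=NH1 P1=NH0 P2=NH1
Op 8: best P0=NH1 P1=NH0 P2=NH2
Op 9: best P0=- P1=NH0 P2=NH2
Op 10: best P0=NH2 P1=NH0 P2=NH2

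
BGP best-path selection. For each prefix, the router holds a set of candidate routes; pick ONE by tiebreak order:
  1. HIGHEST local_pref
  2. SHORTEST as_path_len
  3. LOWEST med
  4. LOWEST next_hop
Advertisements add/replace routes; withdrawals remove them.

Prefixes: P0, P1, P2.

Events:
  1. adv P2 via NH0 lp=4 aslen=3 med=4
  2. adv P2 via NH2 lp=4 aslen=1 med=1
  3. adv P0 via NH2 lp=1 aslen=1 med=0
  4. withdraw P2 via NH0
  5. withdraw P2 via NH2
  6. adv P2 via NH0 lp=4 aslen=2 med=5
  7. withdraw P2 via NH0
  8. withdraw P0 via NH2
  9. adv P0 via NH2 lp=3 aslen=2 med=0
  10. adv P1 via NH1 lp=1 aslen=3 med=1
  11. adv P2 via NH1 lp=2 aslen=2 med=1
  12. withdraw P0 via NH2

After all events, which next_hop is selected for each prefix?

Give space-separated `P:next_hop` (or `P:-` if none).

Answer: P0:- P1:NH1 P2:NH1

Derivation:
Op 1: best P0=- P1=- P2=NH0
Op 2: best P0=- P1=- P2=NH2
Op 3: best P0=NH2 P1=- P2=NH2
Op 4: best P0=NH2 P1=- P2=NH2
Op 5: best P0=NH2 P1=- P2=-
Op 6: best P0=NH2 P1=- P2=NH0
Op 7: best P0=NH2 P1=- P2=-
Op 8: best P0=- P1=- P2=-
Op 9: best P0=NH2 P1=- P2=-
Op 10: best P0=NH2 P1=NH1 P2=-
Op 11: best P0=NH2 P1=NH1 P2=NH1
Op 12: best P0=- P1=NH1 P2=NH1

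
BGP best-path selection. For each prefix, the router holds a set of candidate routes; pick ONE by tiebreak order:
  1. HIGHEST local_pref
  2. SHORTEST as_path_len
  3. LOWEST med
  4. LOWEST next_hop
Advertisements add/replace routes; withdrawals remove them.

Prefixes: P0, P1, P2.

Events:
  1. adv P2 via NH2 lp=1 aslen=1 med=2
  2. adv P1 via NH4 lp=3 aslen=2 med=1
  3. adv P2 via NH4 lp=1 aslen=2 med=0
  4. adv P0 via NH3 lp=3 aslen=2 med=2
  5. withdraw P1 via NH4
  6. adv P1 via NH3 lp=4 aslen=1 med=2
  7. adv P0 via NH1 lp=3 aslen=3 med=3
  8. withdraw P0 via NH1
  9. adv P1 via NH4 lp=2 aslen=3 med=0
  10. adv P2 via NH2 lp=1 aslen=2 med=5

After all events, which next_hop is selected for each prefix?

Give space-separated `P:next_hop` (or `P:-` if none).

Answer: P0:NH3 P1:NH3 P2:NH4

Derivation:
Op 1: best P0=- P1=- P2=NH2
Op 2: best P0=- P1=NH4 P2=NH2
Op 3: best P0=- P1=NH4 P2=NH2
Op 4: best P0=NH3 P1=NH4 P2=NH2
Op 5: best P0=NH3 P1=- P2=NH2
Op 6: best P0=NH3 P1=NH3 P2=NH2
Op 7: best P0=NH3 P1=NH3 P2=NH2
Op 8: best P0=NH3 P1=NH3 P2=NH2
Op 9: best P0=NH3 P1=NH3 P2=NH2
Op 10: best P0=NH3 P1=NH3 P2=NH4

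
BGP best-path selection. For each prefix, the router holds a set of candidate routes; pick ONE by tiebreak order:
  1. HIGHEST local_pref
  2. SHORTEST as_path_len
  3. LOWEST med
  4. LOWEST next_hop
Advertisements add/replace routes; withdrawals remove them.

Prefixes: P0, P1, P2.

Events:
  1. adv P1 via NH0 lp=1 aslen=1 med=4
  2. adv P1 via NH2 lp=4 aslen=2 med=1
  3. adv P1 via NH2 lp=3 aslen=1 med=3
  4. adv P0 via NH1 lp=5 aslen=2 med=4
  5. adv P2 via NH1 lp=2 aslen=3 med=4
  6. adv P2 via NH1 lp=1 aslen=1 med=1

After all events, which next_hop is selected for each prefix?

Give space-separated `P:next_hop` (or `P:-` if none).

Answer: P0:NH1 P1:NH2 P2:NH1

Derivation:
Op 1: best P0=- P1=NH0 P2=-
Op 2: best P0=- P1=NH2 P2=-
Op 3: best P0=- P1=NH2 P2=-
Op 4: best P0=NH1 P1=NH2 P2=-
Op 5: best P0=NH1 P1=NH2 P2=NH1
Op 6: best P0=NH1 P1=NH2 P2=NH1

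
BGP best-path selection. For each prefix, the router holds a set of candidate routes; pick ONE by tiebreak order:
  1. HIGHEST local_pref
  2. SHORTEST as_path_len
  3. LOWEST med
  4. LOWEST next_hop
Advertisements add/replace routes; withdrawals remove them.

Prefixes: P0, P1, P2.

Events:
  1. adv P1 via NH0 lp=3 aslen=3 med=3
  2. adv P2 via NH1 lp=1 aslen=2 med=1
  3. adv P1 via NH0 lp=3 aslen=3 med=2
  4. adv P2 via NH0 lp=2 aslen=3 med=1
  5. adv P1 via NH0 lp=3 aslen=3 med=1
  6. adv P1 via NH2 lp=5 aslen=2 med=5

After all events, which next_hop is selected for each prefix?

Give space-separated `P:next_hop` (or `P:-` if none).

Op 1: best P0=- P1=NH0 P2=-
Op 2: best P0=- P1=NH0 P2=NH1
Op 3: best P0=- P1=NH0 P2=NH1
Op 4: best P0=- P1=NH0 P2=NH0
Op 5: best P0=- P1=NH0 P2=NH0
Op 6: best P0=- P1=NH2 P2=NH0

Answer: P0:- P1:NH2 P2:NH0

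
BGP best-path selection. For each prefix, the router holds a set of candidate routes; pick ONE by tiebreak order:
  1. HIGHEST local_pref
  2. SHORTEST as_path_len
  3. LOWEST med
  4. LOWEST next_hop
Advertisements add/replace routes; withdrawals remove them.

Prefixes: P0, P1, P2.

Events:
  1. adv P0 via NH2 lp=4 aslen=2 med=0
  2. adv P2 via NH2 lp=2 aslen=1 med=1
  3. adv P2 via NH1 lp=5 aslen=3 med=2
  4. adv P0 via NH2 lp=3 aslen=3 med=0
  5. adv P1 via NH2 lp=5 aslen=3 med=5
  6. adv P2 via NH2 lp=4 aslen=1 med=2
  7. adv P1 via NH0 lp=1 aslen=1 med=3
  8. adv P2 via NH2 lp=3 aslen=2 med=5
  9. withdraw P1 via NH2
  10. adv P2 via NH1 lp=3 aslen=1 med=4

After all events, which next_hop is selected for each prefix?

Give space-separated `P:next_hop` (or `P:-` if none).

Op 1: best P0=NH2 P1=- P2=-
Op 2: best P0=NH2 P1=- P2=NH2
Op 3: best P0=NH2 P1=- P2=NH1
Op 4: best P0=NH2 P1=- P2=NH1
Op 5: best P0=NH2 P1=NH2 P2=NH1
Op 6: best P0=NH2 P1=NH2 P2=NH1
Op 7: best P0=NH2 P1=NH2 P2=NH1
Op 8: best P0=NH2 P1=NH2 P2=NH1
Op 9: best P0=NH2 P1=NH0 P2=NH1
Op 10: best P0=NH2 P1=NH0 P2=NH1

Answer: P0:NH2 P1:NH0 P2:NH1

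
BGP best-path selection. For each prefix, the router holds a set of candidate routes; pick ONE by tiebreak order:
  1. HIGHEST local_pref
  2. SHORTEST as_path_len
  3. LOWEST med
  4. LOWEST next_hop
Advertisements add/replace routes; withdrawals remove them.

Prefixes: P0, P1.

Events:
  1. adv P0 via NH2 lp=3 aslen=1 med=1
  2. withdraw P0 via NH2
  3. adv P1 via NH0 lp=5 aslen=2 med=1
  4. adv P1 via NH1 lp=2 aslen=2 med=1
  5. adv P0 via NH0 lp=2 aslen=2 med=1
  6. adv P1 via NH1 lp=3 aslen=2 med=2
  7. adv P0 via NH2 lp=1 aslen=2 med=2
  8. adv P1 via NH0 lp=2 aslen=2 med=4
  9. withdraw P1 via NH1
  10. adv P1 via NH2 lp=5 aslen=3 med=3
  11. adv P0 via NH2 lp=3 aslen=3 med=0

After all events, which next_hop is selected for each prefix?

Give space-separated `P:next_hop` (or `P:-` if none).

Op 1: best P0=NH2 P1=-
Op 2: best P0=- P1=-
Op 3: best P0=- P1=NH0
Op 4: best P0=- P1=NH0
Op 5: best P0=NH0 P1=NH0
Op 6: best P0=NH0 P1=NH0
Op 7: best P0=NH0 P1=NH0
Op 8: best P0=NH0 P1=NH1
Op 9: best P0=NH0 P1=NH0
Op 10: best P0=NH0 P1=NH2
Op 11: best P0=NH2 P1=NH2

Answer: P0:NH2 P1:NH2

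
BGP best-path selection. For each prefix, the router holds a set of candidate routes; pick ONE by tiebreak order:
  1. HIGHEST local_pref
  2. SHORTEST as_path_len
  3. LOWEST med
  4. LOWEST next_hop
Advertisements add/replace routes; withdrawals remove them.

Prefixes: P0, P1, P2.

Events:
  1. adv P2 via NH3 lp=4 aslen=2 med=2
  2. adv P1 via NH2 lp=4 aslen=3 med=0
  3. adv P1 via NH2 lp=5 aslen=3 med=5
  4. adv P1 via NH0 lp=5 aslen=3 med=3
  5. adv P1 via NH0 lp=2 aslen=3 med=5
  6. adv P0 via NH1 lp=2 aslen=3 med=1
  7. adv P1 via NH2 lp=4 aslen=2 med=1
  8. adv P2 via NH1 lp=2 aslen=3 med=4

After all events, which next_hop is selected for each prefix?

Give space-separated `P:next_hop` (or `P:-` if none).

Answer: P0:NH1 P1:NH2 P2:NH3

Derivation:
Op 1: best P0=- P1=- P2=NH3
Op 2: best P0=- P1=NH2 P2=NH3
Op 3: best P0=- P1=NH2 P2=NH3
Op 4: best P0=- P1=NH0 P2=NH3
Op 5: best P0=- P1=NH2 P2=NH3
Op 6: best P0=NH1 P1=NH2 P2=NH3
Op 7: best P0=NH1 P1=NH2 P2=NH3
Op 8: best P0=NH1 P1=NH2 P2=NH3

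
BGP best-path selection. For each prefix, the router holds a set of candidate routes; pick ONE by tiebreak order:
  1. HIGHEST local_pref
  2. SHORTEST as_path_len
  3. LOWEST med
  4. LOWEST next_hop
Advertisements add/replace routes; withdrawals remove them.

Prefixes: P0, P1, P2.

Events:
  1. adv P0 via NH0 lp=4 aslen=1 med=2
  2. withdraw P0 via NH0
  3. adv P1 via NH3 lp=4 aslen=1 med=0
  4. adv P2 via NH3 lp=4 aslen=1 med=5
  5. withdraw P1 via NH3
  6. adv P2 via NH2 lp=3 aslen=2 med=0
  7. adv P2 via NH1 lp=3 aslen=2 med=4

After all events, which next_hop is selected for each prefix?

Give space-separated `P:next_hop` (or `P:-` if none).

Op 1: best P0=NH0 P1=- P2=-
Op 2: best P0=- P1=- P2=-
Op 3: best P0=- P1=NH3 P2=-
Op 4: best P0=- P1=NH3 P2=NH3
Op 5: best P0=- P1=- P2=NH3
Op 6: best P0=- P1=- P2=NH3
Op 7: best P0=- P1=- P2=NH3

Answer: P0:- P1:- P2:NH3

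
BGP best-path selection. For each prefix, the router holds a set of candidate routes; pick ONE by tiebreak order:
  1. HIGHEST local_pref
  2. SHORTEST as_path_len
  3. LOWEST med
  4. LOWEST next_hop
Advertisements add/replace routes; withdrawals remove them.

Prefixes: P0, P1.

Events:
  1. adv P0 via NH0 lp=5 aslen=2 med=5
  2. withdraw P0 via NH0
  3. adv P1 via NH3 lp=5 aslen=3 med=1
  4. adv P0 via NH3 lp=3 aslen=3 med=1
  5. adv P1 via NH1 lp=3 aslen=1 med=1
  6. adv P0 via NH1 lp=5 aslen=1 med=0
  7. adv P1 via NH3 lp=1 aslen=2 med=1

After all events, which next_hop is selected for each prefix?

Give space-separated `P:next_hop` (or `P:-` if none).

Op 1: best P0=NH0 P1=-
Op 2: best P0=- P1=-
Op 3: best P0=- P1=NH3
Op 4: best P0=NH3 P1=NH3
Op 5: best P0=NH3 P1=NH3
Op 6: best P0=NH1 P1=NH3
Op 7: best P0=NH1 P1=NH1

Answer: P0:NH1 P1:NH1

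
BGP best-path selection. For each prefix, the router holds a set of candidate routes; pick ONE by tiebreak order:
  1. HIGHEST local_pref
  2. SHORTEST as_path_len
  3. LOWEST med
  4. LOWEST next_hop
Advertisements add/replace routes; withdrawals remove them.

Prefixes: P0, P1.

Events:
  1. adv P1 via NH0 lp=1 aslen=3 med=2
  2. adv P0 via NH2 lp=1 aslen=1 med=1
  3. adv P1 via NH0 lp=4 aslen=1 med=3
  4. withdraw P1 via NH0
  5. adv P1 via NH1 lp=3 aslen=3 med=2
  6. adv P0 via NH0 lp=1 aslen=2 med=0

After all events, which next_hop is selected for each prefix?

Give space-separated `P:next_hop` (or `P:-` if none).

Answer: P0:NH2 P1:NH1

Derivation:
Op 1: best P0=- P1=NH0
Op 2: best P0=NH2 P1=NH0
Op 3: best P0=NH2 P1=NH0
Op 4: best P0=NH2 P1=-
Op 5: best P0=NH2 P1=NH1
Op 6: best P0=NH2 P1=NH1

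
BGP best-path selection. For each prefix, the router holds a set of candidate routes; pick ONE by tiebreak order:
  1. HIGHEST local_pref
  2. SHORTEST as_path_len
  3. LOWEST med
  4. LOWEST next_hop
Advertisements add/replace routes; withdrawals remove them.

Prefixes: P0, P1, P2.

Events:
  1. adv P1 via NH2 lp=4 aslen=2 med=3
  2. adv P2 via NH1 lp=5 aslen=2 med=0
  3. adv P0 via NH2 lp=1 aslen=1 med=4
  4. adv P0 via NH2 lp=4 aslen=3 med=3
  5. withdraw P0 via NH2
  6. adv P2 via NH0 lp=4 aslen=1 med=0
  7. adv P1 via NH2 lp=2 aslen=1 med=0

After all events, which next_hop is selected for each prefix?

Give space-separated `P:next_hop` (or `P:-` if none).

Op 1: best P0=- P1=NH2 P2=-
Op 2: best P0=- P1=NH2 P2=NH1
Op 3: best P0=NH2 P1=NH2 P2=NH1
Op 4: best P0=NH2 P1=NH2 P2=NH1
Op 5: best P0=- P1=NH2 P2=NH1
Op 6: best P0=- P1=NH2 P2=NH1
Op 7: best P0=- P1=NH2 P2=NH1

Answer: P0:- P1:NH2 P2:NH1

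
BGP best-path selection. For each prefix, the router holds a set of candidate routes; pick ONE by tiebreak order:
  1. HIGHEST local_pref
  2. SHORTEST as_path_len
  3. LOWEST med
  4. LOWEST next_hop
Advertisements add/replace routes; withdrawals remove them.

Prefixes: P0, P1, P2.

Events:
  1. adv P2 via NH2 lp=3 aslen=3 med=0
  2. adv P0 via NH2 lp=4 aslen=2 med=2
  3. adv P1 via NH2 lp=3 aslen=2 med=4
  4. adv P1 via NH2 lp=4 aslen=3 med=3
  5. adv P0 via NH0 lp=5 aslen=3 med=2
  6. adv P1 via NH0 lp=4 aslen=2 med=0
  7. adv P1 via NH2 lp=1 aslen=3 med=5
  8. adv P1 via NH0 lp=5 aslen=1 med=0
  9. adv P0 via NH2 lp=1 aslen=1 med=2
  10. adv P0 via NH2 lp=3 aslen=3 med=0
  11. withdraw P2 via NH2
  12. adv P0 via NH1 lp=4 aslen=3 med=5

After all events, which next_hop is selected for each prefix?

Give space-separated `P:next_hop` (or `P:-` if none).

Op 1: best P0=- P1=- P2=NH2
Op 2: best P0=NH2 P1=- P2=NH2
Op 3: best P0=NH2 P1=NH2 P2=NH2
Op 4: best P0=NH2 P1=NH2 P2=NH2
Op 5: best P0=NH0 P1=NH2 P2=NH2
Op 6: best P0=NH0 P1=NH0 P2=NH2
Op 7: best P0=NH0 P1=NH0 P2=NH2
Op 8: best P0=NH0 P1=NH0 P2=NH2
Op 9: best P0=NH0 P1=NH0 P2=NH2
Op 10: best P0=NH0 P1=NH0 P2=NH2
Op 11: best P0=NH0 P1=NH0 P2=-
Op 12: best P0=NH0 P1=NH0 P2=-

Answer: P0:NH0 P1:NH0 P2:-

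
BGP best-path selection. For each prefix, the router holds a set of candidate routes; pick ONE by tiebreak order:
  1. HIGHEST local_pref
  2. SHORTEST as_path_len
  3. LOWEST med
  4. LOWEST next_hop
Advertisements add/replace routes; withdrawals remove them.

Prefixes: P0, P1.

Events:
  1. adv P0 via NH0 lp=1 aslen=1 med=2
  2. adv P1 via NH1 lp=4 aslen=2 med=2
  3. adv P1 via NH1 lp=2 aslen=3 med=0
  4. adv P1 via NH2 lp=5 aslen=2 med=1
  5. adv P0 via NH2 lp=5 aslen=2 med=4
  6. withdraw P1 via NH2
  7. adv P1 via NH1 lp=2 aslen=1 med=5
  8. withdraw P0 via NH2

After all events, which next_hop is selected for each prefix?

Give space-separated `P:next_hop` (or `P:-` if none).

Answer: P0:NH0 P1:NH1

Derivation:
Op 1: best P0=NH0 P1=-
Op 2: best P0=NH0 P1=NH1
Op 3: best P0=NH0 P1=NH1
Op 4: best P0=NH0 P1=NH2
Op 5: best P0=NH2 P1=NH2
Op 6: best P0=NH2 P1=NH1
Op 7: best P0=NH2 P1=NH1
Op 8: best P0=NH0 P1=NH1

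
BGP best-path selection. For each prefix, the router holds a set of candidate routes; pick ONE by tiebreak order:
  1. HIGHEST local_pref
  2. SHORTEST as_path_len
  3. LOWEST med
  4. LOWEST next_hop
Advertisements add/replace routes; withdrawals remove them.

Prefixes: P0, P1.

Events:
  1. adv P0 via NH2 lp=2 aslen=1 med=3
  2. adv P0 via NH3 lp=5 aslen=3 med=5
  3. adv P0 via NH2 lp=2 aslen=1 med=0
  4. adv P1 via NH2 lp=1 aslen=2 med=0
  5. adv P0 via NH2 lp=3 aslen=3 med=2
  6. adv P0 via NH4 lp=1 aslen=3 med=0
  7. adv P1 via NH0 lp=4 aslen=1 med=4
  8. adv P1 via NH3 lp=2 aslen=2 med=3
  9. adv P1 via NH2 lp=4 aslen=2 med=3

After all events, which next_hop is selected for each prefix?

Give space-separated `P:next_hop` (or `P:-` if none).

Answer: P0:NH3 P1:NH0

Derivation:
Op 1: best P0=NH2 P1=-
Op 2: best P0=NH3 P1=-
Op 3: best P0=NH3 P1=-
Op 4: best P0=NH3 P1=NH2
Op 5: best P0=NH3 P1=NH2
Op 6: best P0=NH3 P1=NH2
Op 7: best P0=NH3 P1=NH0
Op 8: best P0=NH3 P1=NH0
Op 9: best P0=NH3 P1=NH0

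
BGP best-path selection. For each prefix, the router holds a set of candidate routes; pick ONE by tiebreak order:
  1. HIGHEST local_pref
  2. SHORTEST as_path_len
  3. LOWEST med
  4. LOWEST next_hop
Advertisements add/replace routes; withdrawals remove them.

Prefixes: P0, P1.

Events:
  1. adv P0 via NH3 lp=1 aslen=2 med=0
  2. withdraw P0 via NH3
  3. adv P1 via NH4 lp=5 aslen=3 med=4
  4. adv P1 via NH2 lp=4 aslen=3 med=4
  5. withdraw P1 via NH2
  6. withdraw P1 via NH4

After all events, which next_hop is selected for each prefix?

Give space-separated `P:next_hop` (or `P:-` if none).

Answer: P0:- P1:-

Derivation:
Op 1: best P0=NH3 P1=-
Op 2: best P0=- P1=-
Op 3: best P0=- P1=NH4
Op 4: best P0=- P1=NH4
Op 5: best P0=- P1=NH4
Op 6: best P0=- P1=-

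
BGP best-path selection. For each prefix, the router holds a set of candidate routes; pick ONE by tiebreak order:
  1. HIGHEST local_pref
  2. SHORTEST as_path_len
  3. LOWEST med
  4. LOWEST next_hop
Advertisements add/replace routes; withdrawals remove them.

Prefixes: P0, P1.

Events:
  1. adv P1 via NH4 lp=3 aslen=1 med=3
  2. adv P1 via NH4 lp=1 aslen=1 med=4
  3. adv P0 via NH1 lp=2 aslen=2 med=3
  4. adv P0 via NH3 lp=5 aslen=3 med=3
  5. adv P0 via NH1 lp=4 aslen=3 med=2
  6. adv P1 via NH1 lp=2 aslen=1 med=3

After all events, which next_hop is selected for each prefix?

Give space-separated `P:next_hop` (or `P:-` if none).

Answer: P0:NH3 P1:NH1

Derivation:
Op 1: best P0=- P1=NH4
Op 2: best P0=- P1=NH4
Op 3: best P0=NH1 P1=NH4
Op 4: best P0=NH3 P1=NH4
Op 5: best P0=NH3 P1=NH4
Op 6: best P0=NH3 P1=NH1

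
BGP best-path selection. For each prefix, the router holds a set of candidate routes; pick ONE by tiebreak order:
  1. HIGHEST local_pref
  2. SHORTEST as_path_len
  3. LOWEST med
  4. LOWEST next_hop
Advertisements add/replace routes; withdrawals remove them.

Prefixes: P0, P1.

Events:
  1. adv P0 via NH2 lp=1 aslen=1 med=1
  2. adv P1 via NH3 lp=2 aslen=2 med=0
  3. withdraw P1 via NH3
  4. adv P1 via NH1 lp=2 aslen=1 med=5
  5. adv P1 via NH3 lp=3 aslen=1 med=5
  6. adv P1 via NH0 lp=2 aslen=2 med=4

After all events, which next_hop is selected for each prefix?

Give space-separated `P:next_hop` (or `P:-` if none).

Answer: P0:NH2 P1:NH3

Derivation:
Op 1: best P0=NH2 P1=-
Op 2: best P0=NH2 P1=NH3
Op 3: best P0=NH2 P1=-
Op 4: best P0=NH2 P1=NH1
Op 5: best P0=NH2 P1=NH3
Op 6: best P0=NH2 P1=NH3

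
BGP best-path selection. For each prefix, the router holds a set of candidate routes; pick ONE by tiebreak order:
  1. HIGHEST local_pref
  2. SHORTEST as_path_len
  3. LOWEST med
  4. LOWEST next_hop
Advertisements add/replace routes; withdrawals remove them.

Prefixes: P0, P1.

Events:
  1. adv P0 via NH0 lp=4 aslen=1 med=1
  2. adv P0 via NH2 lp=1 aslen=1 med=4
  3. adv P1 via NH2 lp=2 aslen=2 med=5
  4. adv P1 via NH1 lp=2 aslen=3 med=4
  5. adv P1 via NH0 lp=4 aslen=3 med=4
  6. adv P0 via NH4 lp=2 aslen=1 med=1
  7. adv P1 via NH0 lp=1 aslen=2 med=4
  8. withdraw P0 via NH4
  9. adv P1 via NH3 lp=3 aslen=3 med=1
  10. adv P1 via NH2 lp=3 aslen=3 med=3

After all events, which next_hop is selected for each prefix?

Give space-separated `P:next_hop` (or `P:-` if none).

Answer: P0:NH0 P1:NH3

Derivation:
Op 1: best P0=NH0 P1=-
Op 2: best P0=NH0 P1=-
Op 3: best P0=NH0 P1=NH2
Op 4: best P0=NH0 P1=NH2
Op 5: best P0=NH0 P1=NH0
Op 6: best P0=NH0 P1=NH0
Op 7: best P0=NH0 P1=NH2
Op 8: best P0=NH0 P1=NH2
Op 9: best P0=NH0 P1=NH3
Op 10: best P0=NH0 P1=NH3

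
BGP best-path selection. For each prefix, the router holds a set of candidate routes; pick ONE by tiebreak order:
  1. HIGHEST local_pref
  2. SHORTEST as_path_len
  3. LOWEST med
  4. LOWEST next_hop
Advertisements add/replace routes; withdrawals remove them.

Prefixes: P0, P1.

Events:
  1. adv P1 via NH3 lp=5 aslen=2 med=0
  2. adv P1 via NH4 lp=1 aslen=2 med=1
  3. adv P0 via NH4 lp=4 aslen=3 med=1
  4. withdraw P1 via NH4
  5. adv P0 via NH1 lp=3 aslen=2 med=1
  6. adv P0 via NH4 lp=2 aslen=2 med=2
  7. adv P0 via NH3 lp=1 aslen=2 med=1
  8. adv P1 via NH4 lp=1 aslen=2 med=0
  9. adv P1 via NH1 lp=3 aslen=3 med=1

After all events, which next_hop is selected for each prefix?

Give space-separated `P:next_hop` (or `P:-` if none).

Op 1: best P0=- P1=NH3
Op 2: best P0=- P1=NH3
Op 3: best P0=NH4 P1=NH3
Op 4: best P0=NH4 P1=NH3
Op 5: best P0=NH4 P1=NH3
Op 6: best P0=NH1 P1=NH3
Op 7: best P0=NH1 P1=NH3
Op 8: best P0=NH1 P1=NH3
Op 9: best P0=NH1 P1=NH3

Answer: P0:NH1 P1:NH3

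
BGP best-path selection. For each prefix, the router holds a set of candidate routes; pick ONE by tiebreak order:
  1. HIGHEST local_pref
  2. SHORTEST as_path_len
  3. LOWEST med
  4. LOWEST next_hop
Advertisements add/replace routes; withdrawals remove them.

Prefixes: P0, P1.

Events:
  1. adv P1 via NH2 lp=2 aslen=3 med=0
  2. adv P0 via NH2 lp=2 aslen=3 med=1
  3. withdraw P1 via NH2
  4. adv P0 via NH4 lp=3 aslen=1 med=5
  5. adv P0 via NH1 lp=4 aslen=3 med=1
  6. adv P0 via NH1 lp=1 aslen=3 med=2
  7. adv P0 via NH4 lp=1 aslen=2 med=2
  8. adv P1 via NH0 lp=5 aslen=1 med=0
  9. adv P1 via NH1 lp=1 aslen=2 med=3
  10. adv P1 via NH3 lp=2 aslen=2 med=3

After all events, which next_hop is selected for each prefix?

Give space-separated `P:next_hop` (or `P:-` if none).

Op 1: best P0=- P1=NH2
Op 2: best P0=NH2 P1=NH2
Op 3: best P0=NH2 P1=-
Op 4: best P0=NH4 P1=-
Op 5: best P0=NH1 P1=-
Op 6: best P0=NH4 P1=-
Op 7: best P0=NH2 P1=-
Op 8: best P0=NH2 P1=NH0
Op 9: best P0=NH2 P1=NH0
Op 10: best P0=NH2 P1=NH0

Answer: P0:NH2 P1:NH0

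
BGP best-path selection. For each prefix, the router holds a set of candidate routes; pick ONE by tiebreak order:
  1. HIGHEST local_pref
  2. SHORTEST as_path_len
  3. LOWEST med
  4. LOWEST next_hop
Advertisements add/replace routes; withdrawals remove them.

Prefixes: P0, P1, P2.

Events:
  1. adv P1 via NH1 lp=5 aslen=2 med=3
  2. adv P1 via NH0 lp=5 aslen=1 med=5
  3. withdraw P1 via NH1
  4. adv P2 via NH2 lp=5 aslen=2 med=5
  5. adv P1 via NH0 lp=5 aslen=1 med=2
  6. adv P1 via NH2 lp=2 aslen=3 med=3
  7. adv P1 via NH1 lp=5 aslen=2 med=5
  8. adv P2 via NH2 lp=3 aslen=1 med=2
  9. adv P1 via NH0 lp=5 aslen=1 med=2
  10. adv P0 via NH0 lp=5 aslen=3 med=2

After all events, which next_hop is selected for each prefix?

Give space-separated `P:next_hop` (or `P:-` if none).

Answer: P0:NH0 P1:NH0 P2:NH2

Derivation:
Op 1: best P0=- P1=NH1 P2=-
Op 2: best P0=- P1=NH0 P2=-
Op 3: best P0=- P1=NH0 P2=-
Op 4: best P0=- P1=NH0 P2=NH2
Op 5: best P0=- P1=NH0 P2=NH2
Op 6: best P0=- P1=NH0 P2=NH2
Op 7: best P0=- P1=NH0 P2=NH2
Op 8: best P0=- P1=NH0 P2=NH2
Op 9: best P0=- P1=NH0 P2=NH2
Op 10: best P0=NH0 P1=NH0 P2=NH2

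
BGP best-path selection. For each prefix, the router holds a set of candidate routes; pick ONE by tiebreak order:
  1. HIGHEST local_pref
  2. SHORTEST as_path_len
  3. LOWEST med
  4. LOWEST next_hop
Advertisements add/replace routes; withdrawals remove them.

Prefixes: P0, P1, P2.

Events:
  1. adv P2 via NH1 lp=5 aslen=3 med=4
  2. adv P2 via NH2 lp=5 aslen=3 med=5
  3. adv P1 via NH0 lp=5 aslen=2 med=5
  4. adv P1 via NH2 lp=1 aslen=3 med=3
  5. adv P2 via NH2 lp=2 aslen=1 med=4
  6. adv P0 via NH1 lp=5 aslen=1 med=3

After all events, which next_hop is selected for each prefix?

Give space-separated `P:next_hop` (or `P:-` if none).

Answer: P0:NH1 P1:NH0 P2:NH1

Derivation:
Op 1: best P0=- P1=- P2=NH1
Op 2: best P0=- P1=- P2=NH1
Op 3: best P0=- P1=NH0 P2=NH1
Op 4: best P0=- P1=NH0 P2=NH1
Op 5: best P0=- P1=NH0 P2=NH1
Op 6: best P0=NH1 P1=NH0 P2=NH1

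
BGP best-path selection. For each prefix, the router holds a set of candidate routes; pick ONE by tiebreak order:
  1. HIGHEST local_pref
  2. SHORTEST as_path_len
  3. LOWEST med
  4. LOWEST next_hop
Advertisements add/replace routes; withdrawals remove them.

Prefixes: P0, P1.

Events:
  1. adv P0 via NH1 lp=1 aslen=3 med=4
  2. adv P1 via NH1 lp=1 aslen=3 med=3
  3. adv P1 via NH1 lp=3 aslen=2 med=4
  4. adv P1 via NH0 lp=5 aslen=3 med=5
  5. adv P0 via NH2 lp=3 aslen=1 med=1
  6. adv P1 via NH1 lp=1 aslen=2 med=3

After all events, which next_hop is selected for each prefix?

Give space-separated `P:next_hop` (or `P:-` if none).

Answer: P0:NH2 P1:NH0

Derivation:
Op 1: best P0=NH1 P1=-
Op 2: best P0=NH1 P1=NH1
Op 3: best P0=NH1 P1=NH1
Op 4: best P0=NH1 P1=NH0
Op 5: best P0=NH2 P1=NH0
Op 6: best P0=NH2 P1=NH0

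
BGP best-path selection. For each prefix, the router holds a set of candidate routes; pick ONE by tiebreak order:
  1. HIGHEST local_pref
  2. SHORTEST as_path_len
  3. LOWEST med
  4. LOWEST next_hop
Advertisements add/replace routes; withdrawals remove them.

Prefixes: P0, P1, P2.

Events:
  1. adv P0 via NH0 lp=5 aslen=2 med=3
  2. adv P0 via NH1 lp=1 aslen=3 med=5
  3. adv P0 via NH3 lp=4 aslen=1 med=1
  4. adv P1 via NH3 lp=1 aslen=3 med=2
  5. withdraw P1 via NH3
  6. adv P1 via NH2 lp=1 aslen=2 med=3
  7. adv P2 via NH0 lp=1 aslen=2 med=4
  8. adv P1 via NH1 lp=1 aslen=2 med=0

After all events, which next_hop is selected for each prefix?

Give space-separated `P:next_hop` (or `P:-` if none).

Op 1: best P0=NH0 P1=- P2=-
Op 2: best P0=NH0 P1=- P2=-
Op 3: best P0=NH0 P1=- P2=-
Op 4: best P0=NH0 P1=NH3 P2=-
Op 5: best P0=NH0 P1=- P2=-
Op 6: best P0=NH0 P1=NH2 P2=-
Op 7: best P0=NH0 P1=NH2 P2=NH0
Op 8: best P0=NH0 P1=NH1 P2=NH0

Answer: P0:NH0 P1:NH1 P2:NH0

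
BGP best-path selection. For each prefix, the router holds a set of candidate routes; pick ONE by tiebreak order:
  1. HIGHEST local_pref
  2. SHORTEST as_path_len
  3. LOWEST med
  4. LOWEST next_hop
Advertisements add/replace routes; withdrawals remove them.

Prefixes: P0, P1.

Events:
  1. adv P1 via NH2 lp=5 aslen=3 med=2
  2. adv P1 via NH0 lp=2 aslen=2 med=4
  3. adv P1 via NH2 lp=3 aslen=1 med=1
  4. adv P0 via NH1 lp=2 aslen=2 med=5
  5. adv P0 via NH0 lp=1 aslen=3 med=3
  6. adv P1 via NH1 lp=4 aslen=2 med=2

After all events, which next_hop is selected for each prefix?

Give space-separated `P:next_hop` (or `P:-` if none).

Answer: P0:NH1 P1:NH1

Derivation:
Op 1: best P0=- P1=NH2
Op 2: best P0=- P1=NH2
Op 3: best P0=- P1=NH2
Op 4: best P0=NH1 P1=NH2
Op 5: best P0=NH1 P1=NH2
Op 6: best P0=NH1 P1=NH1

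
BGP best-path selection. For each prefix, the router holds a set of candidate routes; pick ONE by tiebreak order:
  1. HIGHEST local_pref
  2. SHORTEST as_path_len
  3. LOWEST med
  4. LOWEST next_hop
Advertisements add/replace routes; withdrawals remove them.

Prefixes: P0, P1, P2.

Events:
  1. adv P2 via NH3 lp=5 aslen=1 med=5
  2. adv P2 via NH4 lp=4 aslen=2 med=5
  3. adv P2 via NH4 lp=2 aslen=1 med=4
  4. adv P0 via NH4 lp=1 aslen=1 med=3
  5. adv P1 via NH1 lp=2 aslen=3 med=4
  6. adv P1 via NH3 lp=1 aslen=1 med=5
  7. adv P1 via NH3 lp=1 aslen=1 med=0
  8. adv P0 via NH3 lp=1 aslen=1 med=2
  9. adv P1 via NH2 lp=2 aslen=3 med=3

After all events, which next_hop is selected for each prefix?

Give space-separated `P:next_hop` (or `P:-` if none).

Answer: P0:NH3 P1:NH2 P2:NH3

Derivation:
Op 1: best P0=- P1=- P2=NH3
Op 2: best P0=- P1=- P2=NH3
Op 3: best P0=- P1=- P2=NH3
Op 4: best P0=NH4 P1=- P2=NH3
Op 5: best P0=NH4 P1=NH1 P2=NH3
Op 6: best P0=NH4 P1=NH1 P2=NH3
Op 7: best P0=NH4 P1=NH1 P2=NH3
Op 8: best P0=NH3 P1=NH1 P2=NH3
Op 9: best P0=NH3 P1=NH2 P2=NH3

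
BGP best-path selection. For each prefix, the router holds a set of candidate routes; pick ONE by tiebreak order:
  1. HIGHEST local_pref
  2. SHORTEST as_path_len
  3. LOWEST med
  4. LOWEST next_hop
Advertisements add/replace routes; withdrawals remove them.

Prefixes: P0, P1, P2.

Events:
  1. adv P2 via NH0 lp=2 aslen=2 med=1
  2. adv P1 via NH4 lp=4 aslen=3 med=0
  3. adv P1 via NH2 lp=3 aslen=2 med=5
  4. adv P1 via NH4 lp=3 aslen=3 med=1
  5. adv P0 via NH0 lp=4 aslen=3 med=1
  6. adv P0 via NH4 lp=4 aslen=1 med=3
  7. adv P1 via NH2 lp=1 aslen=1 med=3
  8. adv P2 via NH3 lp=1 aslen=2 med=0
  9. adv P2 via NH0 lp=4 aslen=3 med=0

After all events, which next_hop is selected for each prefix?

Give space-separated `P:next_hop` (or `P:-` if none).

Answer: P0:NH4 P1:NH4 P2:NH0

Derivation:
Op 1: best P0=- P1=- P2=NH0
Op 2: best P0=- P1=NH4 P2=NH0
Op 3: best P0=- P1=NH4 P2=NH0
Op 4: best P0=- P1=NH2 P2=NH0
Op 5: best P0=NH0 P1=NH2 P2=NH0
Op 6: best P0=NH4 P1=NH2 P2=NH0
Op 7: best P0=NH4 P1=NH4 P2=NH0
Op 8: best P0=NH4 P1=NH4 P2=NH0
Op 9: best P0=NH4 P1=NH4 P2=NH0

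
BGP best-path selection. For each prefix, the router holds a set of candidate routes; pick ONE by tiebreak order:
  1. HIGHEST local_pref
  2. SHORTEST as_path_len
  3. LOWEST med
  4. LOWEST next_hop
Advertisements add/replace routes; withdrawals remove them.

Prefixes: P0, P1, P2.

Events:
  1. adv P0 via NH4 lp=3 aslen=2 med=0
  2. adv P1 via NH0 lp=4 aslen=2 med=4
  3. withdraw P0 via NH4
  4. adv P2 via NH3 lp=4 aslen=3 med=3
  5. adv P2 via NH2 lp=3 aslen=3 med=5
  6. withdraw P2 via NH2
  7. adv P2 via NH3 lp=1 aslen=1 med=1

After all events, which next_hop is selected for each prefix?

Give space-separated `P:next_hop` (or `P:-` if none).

Op 1: best P0=NH4 P1=- P2=-
Op 2: best P0=NH4 P1=NH0 P2=-
Op 3: best P0=- P1=NH0 P2=-
Op 4: best P0=- P1=NH0 P2=NH3
Op 5: best P0=- P1=NH0 P2=NH3
Op 6: best P0=- P1=NH0 P2=NH3
Op 7: best P0=- P1=NH0 P2=NH3

Answer: P0:- P1:NH0 P2:NH3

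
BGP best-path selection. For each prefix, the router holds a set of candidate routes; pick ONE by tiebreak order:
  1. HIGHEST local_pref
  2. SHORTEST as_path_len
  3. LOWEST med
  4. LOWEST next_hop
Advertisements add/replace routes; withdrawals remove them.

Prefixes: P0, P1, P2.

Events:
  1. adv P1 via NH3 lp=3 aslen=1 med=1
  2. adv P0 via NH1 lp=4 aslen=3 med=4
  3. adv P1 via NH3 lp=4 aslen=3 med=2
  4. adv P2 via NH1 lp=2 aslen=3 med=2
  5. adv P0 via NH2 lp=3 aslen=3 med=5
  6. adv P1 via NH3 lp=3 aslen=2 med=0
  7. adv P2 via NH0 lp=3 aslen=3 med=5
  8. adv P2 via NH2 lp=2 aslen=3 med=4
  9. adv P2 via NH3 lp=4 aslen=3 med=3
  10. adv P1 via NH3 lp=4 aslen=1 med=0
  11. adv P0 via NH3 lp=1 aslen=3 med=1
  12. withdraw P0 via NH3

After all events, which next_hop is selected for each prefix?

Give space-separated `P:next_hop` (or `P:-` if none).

Answer: P0:NH1 P1:NH3 P2:NH3

Derivation:
Op 1: best P0=- P1=NH3 P2=-
Op 2: best P0=NH1 P1=NH3 P2=-
Op 3: best P0=NH1 P1=NH3 P2=-
Op 4: best P0=NH1 P1=NH3 P2=NH1
Op 5: best P0=NH1 P1=NH3 P2=NH1
Op 6: best P0=NH1 P1=NH3 P2=NH1
Op 7: best P0=NH1 P1=NH3 P2=NH0
Op 8: best P0=NH1 P1=NH3 P2=NH0
Op 9: best P0=NH1 P1=NH3 P2=NH3
Op 10: best P0=NH1 P1=NH3 P2=NH3
Op 11: best P0=NH1 P1=NH3 P2=NH3
Op 12: best P0=NH1 P1=NH3 P2=NH3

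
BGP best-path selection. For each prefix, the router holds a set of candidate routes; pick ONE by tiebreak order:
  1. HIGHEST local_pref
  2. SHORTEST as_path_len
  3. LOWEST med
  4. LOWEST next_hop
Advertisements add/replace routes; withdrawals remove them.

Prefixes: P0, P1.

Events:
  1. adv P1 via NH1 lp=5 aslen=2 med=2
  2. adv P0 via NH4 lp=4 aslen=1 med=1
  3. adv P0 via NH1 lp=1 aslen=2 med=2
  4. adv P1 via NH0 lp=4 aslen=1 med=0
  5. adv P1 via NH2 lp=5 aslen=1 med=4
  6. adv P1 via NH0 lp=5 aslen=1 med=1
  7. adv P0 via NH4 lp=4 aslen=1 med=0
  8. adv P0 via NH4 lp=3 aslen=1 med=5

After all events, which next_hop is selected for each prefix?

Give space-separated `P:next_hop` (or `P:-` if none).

Op 1: best P0=- P1=NH1
Op 2: best P0=NH4 P1=NH1
Op 3: best P0=NH4 P1=NH1
Op 4: best P0=NH4 P1=NH1
Op 5: best P0=NH4 P1=NH2
Op 6: best P0=NH4 P1=NH0
Op 7: best P0=NH4 P1=NH0
Op 8: best P0=NH4 P1=NH0

Answer: P0:NH4 P1:NH0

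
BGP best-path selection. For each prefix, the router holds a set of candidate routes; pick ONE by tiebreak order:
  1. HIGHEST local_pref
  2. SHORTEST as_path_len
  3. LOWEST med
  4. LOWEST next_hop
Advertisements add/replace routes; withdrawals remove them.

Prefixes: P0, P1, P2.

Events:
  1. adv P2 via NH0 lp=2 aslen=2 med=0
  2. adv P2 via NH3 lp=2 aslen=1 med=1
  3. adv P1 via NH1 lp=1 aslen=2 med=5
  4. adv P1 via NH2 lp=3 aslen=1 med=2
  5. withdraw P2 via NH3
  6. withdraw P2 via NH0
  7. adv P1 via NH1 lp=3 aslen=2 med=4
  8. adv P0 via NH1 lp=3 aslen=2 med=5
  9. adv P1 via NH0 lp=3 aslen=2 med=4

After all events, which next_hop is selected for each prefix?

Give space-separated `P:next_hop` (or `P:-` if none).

Op 1: best P0=- P1=- P2=NH0
Op 2: best P0=- P1=- P2=NH3
Op 3: best P0=- P1=NH1 P2=NH3
Op 4: best P0=- P1=NH2 P2=NH3
Op 5: best P0=- P1=NH2 P2=NH0
Op 6: best P0=- P1=NH2 P2=-
Op 7: best P0=- P1=NH2 P2=-
Op 8: best P0=NH1 P1=NH2 P2=-
Op 9: best P0=NH1 P1=NH2 P2=-

Answer: P0:NH1 P1:NH2 P2:-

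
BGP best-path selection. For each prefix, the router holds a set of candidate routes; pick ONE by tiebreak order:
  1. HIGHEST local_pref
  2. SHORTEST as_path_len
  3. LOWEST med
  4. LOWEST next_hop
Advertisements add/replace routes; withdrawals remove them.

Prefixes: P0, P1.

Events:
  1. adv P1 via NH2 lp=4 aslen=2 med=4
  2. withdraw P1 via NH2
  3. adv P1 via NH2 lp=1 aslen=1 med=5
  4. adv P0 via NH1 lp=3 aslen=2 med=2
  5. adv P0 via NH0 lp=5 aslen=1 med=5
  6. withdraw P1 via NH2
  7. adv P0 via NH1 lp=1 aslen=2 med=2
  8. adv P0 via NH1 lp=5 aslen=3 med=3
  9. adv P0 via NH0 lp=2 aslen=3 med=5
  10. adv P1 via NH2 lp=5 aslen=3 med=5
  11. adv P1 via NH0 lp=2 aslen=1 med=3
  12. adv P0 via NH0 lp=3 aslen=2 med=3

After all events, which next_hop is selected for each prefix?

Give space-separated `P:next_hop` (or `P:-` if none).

Op 1: best P0=- P1=NH2
Op 2: best P0=- P1=-
Op 3: best P0=- P1=NH2
Op 4: best P0=NH1 P1=NH2
Op 5: best P0=NH0 P1=NH2
Op 6: best P0=NH0 P1=-
Op 7: best P0=NH0 P1=-
Op 8: best P0=NH0 P1=-
Op 9: best P0=NH1 P1=-
Op 10: best P0=NH1 P1=NH2
Op 11: best P0=NH1 P1=NH2
Op 12: best P0=NH1 P1=NH2

Answer: P0:NH1 P1:NH2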